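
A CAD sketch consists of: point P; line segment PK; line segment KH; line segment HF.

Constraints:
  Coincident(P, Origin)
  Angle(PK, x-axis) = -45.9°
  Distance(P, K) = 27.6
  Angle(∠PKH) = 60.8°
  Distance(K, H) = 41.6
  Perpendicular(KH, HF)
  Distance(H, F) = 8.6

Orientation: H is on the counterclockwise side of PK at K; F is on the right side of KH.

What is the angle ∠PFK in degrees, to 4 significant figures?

37.60°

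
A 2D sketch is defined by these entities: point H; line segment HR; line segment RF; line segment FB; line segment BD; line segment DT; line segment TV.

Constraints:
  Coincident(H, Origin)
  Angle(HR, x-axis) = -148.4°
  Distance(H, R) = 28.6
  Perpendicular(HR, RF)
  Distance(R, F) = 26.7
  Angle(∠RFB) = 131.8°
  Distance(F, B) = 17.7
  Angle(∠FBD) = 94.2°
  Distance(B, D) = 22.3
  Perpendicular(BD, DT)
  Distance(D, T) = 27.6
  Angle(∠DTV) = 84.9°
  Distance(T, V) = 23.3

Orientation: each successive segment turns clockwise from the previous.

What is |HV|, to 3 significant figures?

39.7

H is at the origin; HR runs at -148.4° with length 28.6, so R = (-24.4, -15.0). HR ⟂ RF, so RF runs at 122°; with |RF| = 26.7, F = (-38.3, 7.76). ∠RFB = 131.8° gives FB at 73.4° from the x-axis; with |FB| = 17.7, B = (-33.3, 24.7). ∠FBD = 94.2° gives BD at -12.4° from the x-axis; with |BD| = 22.3, D = (-11.5, 19.9). The perpendicularity gives DT at right angles to BD, so DT runs at -102°; with |DT| = 27.6, T = (-17.4, -7.03). ∠DTV = 84.9° gives TV at 162° from the x-axis; with |TV| = 23.3, V = (-39.7, -0.0209). Then |HV| = |V − H| = 39.7.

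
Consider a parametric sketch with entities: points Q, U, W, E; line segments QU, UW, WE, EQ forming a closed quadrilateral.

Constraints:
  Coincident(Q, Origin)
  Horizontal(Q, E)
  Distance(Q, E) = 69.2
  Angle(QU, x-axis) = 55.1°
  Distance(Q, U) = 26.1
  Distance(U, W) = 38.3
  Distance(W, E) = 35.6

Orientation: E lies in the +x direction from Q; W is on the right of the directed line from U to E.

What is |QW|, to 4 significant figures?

37.02

Q is at the origin; Q and E share the same y with |QE| = 69.2 and E in +x, so E = (69.2, 0). QU runs at 55.1° with |QU| = 26.1, so U = (14.93, 21.41). W is determined by |UW| = 38.3 and |WE| = 35.6 together: it lies at the intersection of circle(U, 38.3) and circle(E, 35.6). With |UE| = 58.34, the foot of the radical line on UE is 30.88 from U and the perpendicular offset is √(38.3² − 30.88²) = 22.66. Taking the right-of-UE solution: W = (35.34, -11.00).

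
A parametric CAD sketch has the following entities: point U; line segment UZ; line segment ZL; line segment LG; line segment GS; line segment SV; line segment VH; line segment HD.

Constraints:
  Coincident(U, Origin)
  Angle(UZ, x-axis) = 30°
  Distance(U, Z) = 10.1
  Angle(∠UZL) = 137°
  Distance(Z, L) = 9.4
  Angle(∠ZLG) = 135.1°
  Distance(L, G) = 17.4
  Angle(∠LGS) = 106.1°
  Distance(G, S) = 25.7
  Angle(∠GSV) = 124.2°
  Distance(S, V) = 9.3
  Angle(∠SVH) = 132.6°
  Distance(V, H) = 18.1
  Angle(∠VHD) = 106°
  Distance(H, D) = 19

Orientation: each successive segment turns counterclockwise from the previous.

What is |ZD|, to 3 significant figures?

8.22

U is at the origin; UZ runs at 30.0° with length 10.1, so Z = (8.75, 5.05). ∠UZL = 137.0° gives ZL at 73.0° from the x-axis; with |ZL| = 9.4, L = (11.5, 14.0). ∠ZLG = 135.1° gives LG at 118° from the x-axis; with |LG| = 17.4, G = (3.35, 29.4). ∠LGS = 106.1° gives GS at -168° from the x-axis; with |GS| = 25.7, S = (-21.8, 24.2). ∠GSV = 124.2° gives SV at -112° from the x-axis; with |SV| = 9.3, V = (-25.3, 15.6). ∠SVH = 132.6° gives VH at -65.0° from the x-axis; with |VH| = 18.1, H = (-17.7, -0.841). ∠VHD = 106.0° gives HD at 9.00° from the x-axis; with |HD| = 19.0, D = (1.07, 2.13). Then |ZD| = |D − Z| = 8.22.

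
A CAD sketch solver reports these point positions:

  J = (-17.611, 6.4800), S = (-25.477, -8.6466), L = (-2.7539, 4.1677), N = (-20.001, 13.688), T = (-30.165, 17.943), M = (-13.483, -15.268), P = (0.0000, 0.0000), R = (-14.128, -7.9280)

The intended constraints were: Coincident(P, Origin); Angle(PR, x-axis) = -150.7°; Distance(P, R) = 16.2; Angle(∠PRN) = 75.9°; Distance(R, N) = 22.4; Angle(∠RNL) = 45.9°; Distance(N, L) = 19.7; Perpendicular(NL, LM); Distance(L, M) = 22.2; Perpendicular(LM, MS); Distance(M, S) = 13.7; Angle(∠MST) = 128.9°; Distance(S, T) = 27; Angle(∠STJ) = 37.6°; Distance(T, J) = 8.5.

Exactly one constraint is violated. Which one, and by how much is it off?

Distance(T, J) = 8.5 — off by 8.50.

P = (0.00, 0.00) ✓; PR at -150.7° ✓; |PR| = 16.20 ✓; ∠PRN = 75.90° ✓; |RN| = 22.40 ✓; ∠RNL = 45.90° ✓; |NL| = 19.70 ✓; ∠(NL, LM) = 90.00° ✓; |LM| = 22.20 ✓; ∠(LM, MS) = 90.00° ✓; |MS| = 13.70 ✓; ∠MST = 128.9° ✓; |ST| = 27.00 ✓; ∠STJ = 37.60° ✓; |TJ| = 17.00 ✗.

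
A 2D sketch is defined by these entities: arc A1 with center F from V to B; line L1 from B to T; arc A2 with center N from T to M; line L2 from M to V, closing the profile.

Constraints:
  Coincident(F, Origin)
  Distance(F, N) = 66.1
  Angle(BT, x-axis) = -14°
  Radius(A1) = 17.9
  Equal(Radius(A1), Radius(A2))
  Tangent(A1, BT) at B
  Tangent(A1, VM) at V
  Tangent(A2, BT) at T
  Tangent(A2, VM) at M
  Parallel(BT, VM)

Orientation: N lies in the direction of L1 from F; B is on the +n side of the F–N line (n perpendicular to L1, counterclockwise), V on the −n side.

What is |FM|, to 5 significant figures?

68.481

The slot axis is L1's direction at -14.0°, so u = (cos -14.0°, sin -14.0°) = (0.97030, -0.24192) and n = (−sin -14.0°, cos -14.0°) = (0.24192, 0.97030). F is at the origin and N lies 66.1 along u from F, so N = 66.1·u = (64.137, -15.991). Tangency of A1 to both parallel lines with radius 17.9 puts B and V at F ± 17.9·n: B = (4.3304, 17.368), V = (-4.3304, -17.368). Equal radii place T and M the same way about N: T = N + 17.9·n = (68.467, 1.3773), M = N − 17.9·n = (59.806, -33.359). Then |FM| = |M − F| = 68.481.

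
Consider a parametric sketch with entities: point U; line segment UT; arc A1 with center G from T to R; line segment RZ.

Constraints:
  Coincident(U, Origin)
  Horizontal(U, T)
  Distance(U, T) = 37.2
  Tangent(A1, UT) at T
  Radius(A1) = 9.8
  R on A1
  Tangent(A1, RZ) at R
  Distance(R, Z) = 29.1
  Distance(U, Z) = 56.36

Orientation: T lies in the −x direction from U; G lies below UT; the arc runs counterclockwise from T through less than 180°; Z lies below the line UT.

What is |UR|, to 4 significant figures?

48.27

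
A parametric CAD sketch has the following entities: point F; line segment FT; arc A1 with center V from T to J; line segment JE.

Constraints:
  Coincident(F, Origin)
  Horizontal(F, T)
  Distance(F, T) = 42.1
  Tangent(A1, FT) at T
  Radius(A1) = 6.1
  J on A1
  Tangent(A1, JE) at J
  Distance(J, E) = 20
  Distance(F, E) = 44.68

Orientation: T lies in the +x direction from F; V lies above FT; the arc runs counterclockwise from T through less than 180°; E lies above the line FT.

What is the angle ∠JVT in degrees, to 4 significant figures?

123.3°

Checks: |VJ| = 6.100 ✓; ∠(VJ, JE) = 90.00° ✓; |JE| = 20.00 ✓; |FE| = 44.68 ✓.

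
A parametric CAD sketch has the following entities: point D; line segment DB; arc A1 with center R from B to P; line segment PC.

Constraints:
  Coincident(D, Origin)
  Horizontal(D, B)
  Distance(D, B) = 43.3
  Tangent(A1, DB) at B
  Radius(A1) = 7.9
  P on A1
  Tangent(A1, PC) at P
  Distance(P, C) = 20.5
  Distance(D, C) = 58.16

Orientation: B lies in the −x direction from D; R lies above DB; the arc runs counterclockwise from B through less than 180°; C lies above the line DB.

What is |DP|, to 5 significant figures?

39.514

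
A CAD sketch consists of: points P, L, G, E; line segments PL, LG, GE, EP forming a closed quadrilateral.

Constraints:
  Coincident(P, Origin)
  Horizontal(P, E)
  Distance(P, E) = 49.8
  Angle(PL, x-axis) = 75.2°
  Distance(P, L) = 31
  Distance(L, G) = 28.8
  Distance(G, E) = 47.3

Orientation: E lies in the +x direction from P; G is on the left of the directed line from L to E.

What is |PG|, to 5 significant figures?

55.135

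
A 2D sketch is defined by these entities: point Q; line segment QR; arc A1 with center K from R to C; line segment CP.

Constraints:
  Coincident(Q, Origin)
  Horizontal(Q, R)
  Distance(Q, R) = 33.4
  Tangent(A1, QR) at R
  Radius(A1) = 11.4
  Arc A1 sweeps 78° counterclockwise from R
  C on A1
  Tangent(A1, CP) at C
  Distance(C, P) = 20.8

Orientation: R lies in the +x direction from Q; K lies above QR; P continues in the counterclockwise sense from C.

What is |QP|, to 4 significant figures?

57.02

Q is at the origin; QR is horizontal with |QR| = 33.4 and R on the +x side, so R = (33.40, 0.000). Tangency of A1 to QR means the radius KR is perpendicular to QR, so K = R + (0, 11.4) = (33.40, 11.40). On A1, R sits at bearing -90° from K; a 78° counterclockwise sweep puts C at bearing -12°, so C = K + 11.4·(cos -12°, sin -12°) = (44.55, 9.030). Since A1 is tangent to CP there, KC ⟂ CP, so CP runs along (−sin -12°, cos -12°); with |CP| = 20.8, P = (48.88, 29.38). Then |QP| = |P − Q| = 57.02.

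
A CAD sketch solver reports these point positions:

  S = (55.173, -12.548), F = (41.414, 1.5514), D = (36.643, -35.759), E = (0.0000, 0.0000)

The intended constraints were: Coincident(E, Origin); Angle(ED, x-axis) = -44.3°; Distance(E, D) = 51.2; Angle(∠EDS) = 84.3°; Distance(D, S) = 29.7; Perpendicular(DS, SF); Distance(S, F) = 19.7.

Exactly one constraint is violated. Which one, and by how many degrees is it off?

Perpendicular(DS, SF) — off by 7.10°.

E = (0.00, 0.00) ✓; ED at -44.30° ✓; |ED| = 51.20 ✓; ∠EDS = 84.30° ✓; |DS| = 29.70 ✓; ∠(DS, SF) = 82.90° ✗; |SF| = 19.70 ✓.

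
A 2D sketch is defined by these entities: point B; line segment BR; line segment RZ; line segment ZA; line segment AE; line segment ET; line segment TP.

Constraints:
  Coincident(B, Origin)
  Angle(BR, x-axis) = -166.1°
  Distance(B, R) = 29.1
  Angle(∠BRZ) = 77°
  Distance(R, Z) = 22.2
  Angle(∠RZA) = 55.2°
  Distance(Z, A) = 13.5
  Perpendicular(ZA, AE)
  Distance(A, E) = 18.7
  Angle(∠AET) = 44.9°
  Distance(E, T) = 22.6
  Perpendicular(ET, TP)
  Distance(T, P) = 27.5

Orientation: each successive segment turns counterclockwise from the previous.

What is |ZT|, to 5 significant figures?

3.6414

ZA is perpendicular to AE, so AE runs at 151.70°; with |AE| = 18.7, E = (-28.269, -6.0366). ∠AET = 44.9° gives ET at -73.200° from the x-axis; with |ET| = 22.6, T = (-21.736, -27.672). Then |ZT| = |T − Z| = 3.6414.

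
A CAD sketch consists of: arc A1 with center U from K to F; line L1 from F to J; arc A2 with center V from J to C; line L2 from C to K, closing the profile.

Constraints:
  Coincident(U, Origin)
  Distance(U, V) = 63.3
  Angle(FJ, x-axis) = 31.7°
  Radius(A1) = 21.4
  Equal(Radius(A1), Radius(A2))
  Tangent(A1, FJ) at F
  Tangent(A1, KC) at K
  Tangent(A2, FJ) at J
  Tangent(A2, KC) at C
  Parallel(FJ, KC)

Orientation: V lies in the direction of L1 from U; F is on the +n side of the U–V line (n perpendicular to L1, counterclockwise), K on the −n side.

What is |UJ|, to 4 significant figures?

66.82

The slot axis is L1's direction at 31.7°, so u = (cos 31.7°, sin 31.7°) = (0.8508, 0.5255) and n = (−sin 31.7°, cos 31.7°) = (-0.5255, 0.8508). U is at the origin and V lies 63.3 along u from U, so V = 63.3·u = (53.86, 33.26). Tangency of A1 to both parallel lines with radius 21.4 puts F and K at U ± 21.4·n: F = (-11.25, 18.21), K = (11.25, -18.21). Equal radii place J and C the same way about V: J = V + 21.4·n = (42.61, 51.47), C = V − 21.4·n = (65.10, 15.05). Then |UJ| = |J − U| = 66.82.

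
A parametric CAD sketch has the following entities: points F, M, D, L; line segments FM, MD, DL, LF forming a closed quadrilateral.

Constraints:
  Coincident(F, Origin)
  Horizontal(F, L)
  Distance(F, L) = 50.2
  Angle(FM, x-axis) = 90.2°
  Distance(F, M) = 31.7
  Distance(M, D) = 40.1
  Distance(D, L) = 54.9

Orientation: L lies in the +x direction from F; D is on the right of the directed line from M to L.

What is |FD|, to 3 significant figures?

9.16

Checks: |FL| = 50.20 ✓; |FM| = 31.70 ✓; |MD| = 40.10 ✓; |DL| = 54.90 ✓.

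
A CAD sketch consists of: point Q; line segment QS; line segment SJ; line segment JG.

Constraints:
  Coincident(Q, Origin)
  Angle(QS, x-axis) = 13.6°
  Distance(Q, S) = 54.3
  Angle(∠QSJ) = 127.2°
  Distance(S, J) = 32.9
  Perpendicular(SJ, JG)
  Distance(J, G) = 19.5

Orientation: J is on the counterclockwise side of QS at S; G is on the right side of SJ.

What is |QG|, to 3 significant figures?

90.9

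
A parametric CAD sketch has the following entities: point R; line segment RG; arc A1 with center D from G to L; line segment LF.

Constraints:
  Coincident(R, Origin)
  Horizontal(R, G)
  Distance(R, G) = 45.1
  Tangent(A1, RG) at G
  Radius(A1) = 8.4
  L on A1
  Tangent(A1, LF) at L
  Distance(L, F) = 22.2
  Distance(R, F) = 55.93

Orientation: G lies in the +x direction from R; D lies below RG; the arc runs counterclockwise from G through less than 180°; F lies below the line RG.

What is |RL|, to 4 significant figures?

39.09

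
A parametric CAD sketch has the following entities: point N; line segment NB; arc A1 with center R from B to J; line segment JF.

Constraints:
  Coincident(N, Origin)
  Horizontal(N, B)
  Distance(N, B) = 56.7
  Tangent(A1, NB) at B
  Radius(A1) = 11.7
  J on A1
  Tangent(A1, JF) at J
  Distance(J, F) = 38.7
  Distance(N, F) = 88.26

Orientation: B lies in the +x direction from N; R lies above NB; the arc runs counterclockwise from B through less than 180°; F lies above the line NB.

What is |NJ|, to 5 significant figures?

69.007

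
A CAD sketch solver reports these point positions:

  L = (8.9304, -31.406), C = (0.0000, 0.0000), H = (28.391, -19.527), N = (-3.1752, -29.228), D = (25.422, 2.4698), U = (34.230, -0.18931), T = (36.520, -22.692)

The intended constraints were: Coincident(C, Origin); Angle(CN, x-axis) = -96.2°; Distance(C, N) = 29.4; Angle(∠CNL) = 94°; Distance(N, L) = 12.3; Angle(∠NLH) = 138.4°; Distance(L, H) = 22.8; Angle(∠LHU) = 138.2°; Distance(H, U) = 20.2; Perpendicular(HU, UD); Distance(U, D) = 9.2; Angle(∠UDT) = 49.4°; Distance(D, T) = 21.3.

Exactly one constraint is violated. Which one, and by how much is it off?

Distance(D, T) = 21.3 — off by 6.20.

C = (0.00, 0.00) ✓; CN at -96.20° ✓; |CN| = 29.40 ✓; ∠CNL = 94.00° ✓; |NL| = 12.30 ✓; ∠NLH = 138.4° ✓; |LH| = 22.80 ✓; ∠LHU = 138.2° ✓; |HU| = 20.20 ✓; ∠(HU, UD) = 90.00° ✓; |UD| = 9.201 ✓; ∠UDT = 49.40° ✓; |DT| = 27.50 ✗.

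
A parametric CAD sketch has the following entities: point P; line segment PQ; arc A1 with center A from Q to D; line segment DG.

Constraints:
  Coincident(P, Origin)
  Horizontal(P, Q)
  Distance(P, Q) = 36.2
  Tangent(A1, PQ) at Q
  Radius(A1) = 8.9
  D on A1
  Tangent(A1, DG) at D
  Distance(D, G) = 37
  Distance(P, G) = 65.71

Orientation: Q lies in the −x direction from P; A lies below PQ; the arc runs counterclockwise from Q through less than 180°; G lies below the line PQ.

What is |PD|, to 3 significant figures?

45.8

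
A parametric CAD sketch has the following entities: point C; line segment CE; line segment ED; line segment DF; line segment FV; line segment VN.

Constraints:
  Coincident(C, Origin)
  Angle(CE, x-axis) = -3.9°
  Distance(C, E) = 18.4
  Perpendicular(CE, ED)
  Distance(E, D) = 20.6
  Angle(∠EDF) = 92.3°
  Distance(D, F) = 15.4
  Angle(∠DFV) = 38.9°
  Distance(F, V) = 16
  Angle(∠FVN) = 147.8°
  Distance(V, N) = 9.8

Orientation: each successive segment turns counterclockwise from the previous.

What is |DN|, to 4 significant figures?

13.09

∠DFV = 38.9° gives FV at -45.10° from the x-axis; with |FV| = 16.0, V = (15.74, 9.631). ∠FVN = 147.8° gives VN at -12.90° from the x-axis; with |VN| = 9.8, N = (25.30, 7.443). Then |DN| = |N − D| = 13.09.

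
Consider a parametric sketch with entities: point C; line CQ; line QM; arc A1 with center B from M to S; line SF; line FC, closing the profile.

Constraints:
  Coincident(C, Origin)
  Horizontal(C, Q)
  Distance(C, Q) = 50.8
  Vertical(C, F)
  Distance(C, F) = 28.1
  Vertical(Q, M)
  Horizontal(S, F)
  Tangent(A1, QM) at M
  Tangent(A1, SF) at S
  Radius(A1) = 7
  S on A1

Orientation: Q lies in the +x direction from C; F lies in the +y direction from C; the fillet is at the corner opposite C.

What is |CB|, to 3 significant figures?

48.6

C and F share the same x with |CF| = 28.1 and F on the +y side, so F = (0.00, 28.1). The virtual corner opposite C is at (50.8, 28.1). A1 meets QM tangentially, so BM is at right angles to QM and A1 meets SF tangentially, so BS is at right angles to SF, with radius 7.0, so the center B sits 7.0 in from both sides at B = (43.8, 21.1). Then |CB| = |B − C| = 48.6.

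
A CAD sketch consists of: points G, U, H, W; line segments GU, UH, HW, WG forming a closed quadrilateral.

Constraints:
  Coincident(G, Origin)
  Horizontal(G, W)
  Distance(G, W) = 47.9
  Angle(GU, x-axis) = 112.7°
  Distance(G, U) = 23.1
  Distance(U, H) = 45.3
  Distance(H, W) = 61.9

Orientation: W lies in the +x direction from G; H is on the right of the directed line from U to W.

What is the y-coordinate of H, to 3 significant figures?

-24.0

G is at the origin; GW is horizontal with |GW| = 47.9 and W in +x, so W = (47.9, 0). GU runs at 112.7° with |GU| = 23.1, so U = (-8.91, 21.3). H is determined by |UH| = 45.3 and |HW| = 61.9 together: it lies at the intersection of circle(U, 45.3) and circle(W, 61.9). With |UW| = 60.7, the foot of the radical line on UW is 15.7 from U and the perpendicular offset is √(45.3² − 15.7²) = 42.5. Taking the right-of-UW solution: H = (-9.16, -24.0).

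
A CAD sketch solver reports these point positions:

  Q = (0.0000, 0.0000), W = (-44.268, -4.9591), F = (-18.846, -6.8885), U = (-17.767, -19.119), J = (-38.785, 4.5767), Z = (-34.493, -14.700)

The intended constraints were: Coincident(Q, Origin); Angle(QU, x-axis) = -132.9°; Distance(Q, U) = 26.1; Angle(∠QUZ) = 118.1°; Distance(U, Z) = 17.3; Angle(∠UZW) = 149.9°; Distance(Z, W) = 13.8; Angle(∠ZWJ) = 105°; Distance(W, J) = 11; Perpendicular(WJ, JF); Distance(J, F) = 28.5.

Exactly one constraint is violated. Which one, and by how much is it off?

Distance(J, F) = 28.5 — off by 5.50.

Q = (0.00, 0.00) ✓; QU at -132.9° ✓; |QU| = 26.10 ✓; ∠QUZ = 118.1° ✓; |UZ| = 17.30 ✓; ∠UZW = 149.9° ✓; |ZW| = 13.80 ✓; ∠ZWJ = 105.0° ✓; |WJ| = 11.00 ✓; ∠(WJ, JF) = 90.00° ✓; |JF| = 23.00 ✗.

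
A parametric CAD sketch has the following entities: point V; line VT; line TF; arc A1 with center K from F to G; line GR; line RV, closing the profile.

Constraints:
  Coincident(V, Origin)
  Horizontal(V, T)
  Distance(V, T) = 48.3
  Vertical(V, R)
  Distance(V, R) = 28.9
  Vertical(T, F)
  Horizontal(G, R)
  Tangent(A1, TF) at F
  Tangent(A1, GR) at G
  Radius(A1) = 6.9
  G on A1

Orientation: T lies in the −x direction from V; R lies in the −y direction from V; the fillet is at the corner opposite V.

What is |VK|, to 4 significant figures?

46.88

V is at the origin; V and T share the same y with |VT| = 48.3 and T on the −x side, so T = (-48.30, 0.000). V and R share the same x with |VR| = 28.9 and R on the −y side, so R = (0.000, -28.90). The virtual corner opposite V is at (-48.30, -28.90). A1 meets TF tangentially, so KF is at right angles to TF and the tangent condition forces KG to be normal to GR, with radius 6.9, so the center K sits 6.9 in from both sides at K = (-41.40, -22.00). Then |VK| = |K − V| = 46.88.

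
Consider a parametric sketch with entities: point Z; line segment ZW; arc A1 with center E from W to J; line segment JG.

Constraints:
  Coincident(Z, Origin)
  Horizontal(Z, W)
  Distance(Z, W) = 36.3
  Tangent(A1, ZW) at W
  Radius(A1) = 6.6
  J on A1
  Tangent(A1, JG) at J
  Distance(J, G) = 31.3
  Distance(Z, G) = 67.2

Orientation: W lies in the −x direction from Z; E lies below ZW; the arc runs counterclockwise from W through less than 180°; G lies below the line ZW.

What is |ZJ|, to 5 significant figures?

41.235

Z is at the origin; ZW is horizontal with |ZW| = 36.3 and W on the −x side, so W = (-36.300, 0.0000). Since A1 is tangent to ZW there, EW ⟂ ZW, so E = W + (0, -6.6) = (-36.300, -6.6000). Since EJ ⟂ JG (tangency), |EG| = √(6.6² + 31.3²) = 31.988 regardless of where J sits on A1. So G lies on both circle(Z, 67.2) and circle(E, 31.988); the below-ZW intersection is G = (-62.259, -25.292). J is the foot of the tangent from G: J = (-41.179, -2.1550).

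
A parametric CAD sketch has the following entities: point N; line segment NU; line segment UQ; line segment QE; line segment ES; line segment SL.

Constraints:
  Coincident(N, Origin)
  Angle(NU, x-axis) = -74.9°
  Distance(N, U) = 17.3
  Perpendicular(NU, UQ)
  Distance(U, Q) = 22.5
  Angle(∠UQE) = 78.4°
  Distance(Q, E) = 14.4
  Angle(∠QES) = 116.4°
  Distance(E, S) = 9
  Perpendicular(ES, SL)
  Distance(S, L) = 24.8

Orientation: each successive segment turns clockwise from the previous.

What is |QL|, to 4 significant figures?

19.47

N is at the origin; NU runs at -74.9° with length 17.3, so U = (4.507, -16.70). NU ⟂ UQ, so UQ runs at -164.9°; with |UQ| = 22.5, Q = (-17.22, -22.56). ∠UQE = 78.4° gives QE at 93.50° from the x-axis; with |QE| = 14.4, E = (-18.10, -8.191). ∠QES = 116.4° gives ES at 29.90° from the x-axis; with |ES| = 9.0, S = (-10.29, -3.704). ES ⟂ SL, so SL runs at -60.10°; with |SL| = 24.8, L = (2.069, -25.20). Then |QL| = |L − Q| = 19.47.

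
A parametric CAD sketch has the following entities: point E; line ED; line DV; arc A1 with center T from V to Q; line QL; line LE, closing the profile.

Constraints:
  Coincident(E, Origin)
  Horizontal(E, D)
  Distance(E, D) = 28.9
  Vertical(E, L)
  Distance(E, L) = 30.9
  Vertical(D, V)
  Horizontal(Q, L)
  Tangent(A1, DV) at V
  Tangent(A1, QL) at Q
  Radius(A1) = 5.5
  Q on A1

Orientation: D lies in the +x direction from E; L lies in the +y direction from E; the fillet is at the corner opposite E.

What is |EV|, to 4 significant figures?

38.48

The virtual corner opposite E is at (28.90, 30.90). Tangency of A1 to DV means the radius TV is perpendicular to DV and tangency of A1 to QL means the radius TQ is perpendicular to QL, with radius 5.5, so the center T sits 5.5 in from both sides at T = (23.40, 25.40). That places the tangent points at V = (28.90, 25.40) on DV and Q = (23.40, 30.90) on QL. Then |EV| = |V − E| = 38.48.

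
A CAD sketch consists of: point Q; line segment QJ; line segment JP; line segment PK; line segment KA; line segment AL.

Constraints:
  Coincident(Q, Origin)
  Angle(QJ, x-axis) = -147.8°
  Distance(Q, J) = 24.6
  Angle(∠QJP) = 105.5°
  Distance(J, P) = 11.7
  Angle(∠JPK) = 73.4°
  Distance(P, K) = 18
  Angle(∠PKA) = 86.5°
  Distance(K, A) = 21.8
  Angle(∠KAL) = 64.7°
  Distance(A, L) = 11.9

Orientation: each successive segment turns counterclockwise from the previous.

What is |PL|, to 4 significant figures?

17.20

∠PKA = 86.5° gives KA at 126.8° from the x-axis; with |KA| = 21.8, A = (-15.47, 3.023). ∠KAL = 64.7° gives AL at -117.9° from the x-axis; with |AL| = 11.9, L = (-21.04, -7.494). Then |PL| = |L − P| = 17.20.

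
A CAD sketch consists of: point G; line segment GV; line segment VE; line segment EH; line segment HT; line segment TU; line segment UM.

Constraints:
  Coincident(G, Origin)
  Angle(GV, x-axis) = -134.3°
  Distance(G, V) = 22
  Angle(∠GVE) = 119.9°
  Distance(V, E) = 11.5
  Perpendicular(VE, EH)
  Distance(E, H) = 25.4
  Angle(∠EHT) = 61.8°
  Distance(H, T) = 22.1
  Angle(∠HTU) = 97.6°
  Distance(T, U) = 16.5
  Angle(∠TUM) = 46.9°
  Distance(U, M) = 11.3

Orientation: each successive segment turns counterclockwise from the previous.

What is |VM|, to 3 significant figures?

10.1

∠HTU = 97.6° gives TU at -144° from the x-axis; with |TU| = 16.5, U = (-16.4, -13.8). ∠TUM = 46.9° gives UM at -10.5° from the x-axis; with |UM| = 11.3, M = (-5.32, -15.8). Then |VM| = |M − V| = 10.1.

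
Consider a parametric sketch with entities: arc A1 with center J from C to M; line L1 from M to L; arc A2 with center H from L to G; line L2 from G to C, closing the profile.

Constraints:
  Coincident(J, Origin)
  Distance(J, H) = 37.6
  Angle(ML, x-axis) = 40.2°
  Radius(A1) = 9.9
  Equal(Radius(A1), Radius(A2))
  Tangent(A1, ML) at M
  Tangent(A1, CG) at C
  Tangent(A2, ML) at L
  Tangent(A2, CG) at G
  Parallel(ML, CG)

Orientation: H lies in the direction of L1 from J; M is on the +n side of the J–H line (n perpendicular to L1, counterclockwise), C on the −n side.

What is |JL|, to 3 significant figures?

38.9

Tangency of A1 to both parallel lines with radius 9.9 puts M and C at J ± 9.9·n: M = (-6.39, 7.56), C = (6.39, -7.56). Equal radii place L and G the same way about H: L = H + 9.9·n = (22.3, 31.8), G = H − 9.9·n = (35.1, 16.7). Then |JL| = |L − J| = 38.9.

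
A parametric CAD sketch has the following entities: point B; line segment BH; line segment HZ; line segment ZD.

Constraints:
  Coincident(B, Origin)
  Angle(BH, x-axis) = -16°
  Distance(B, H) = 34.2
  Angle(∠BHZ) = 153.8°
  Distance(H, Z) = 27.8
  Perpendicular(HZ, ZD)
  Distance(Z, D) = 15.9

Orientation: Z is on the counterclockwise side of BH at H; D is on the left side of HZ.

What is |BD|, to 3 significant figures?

58.5

∠BHZ = 153.8°, so HZ runs at -16.0° + (180° − 153.8°) = 10.2° from the x-axis; with |HZ| = 27.8, Z = H + 27.8·(cos 10.2°, sin 10.2°) = (60.2, -4.50). HZ is perpendicular to ZD; with |ZD| = 15.9 on the left of HZ, D = Z + 15.9·(-0.177, 0.984) = (57.4, 11.1). Then |BD| = |D − B| = 58.5.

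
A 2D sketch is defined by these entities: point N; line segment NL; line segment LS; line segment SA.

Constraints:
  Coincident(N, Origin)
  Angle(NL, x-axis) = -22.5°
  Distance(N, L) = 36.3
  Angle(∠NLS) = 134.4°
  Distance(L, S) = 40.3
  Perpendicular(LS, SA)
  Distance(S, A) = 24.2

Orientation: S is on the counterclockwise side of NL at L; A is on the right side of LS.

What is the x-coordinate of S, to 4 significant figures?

70.61

N is at the origin; NL runs at -22.5° with length 36.3, so L = 36.3·(cos -22.5°, sin -22.5°) = (33.54, -13.89). ∠NLS = 134.4°, so LS runs at -22.5° + (180° − 134.4°) = 23.10° from the x-axis; with |LS| = 40.3, S = L + 40.3·(cos 23.10°, sin 23.10°) = (70.61, 1.920). So S.x = 70.61.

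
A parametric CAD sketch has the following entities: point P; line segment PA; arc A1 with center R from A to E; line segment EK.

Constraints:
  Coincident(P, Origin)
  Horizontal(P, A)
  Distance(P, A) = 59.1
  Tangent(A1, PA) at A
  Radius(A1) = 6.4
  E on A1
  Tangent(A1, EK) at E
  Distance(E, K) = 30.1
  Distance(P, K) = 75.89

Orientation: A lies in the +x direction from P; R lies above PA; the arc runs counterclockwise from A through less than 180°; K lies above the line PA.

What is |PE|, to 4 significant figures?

65.78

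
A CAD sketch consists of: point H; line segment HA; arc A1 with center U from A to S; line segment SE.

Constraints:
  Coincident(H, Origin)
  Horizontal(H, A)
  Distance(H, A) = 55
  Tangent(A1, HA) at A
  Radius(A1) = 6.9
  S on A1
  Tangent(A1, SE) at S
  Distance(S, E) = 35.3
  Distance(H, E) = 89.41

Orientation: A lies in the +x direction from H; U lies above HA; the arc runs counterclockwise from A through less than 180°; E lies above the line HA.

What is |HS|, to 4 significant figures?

59.71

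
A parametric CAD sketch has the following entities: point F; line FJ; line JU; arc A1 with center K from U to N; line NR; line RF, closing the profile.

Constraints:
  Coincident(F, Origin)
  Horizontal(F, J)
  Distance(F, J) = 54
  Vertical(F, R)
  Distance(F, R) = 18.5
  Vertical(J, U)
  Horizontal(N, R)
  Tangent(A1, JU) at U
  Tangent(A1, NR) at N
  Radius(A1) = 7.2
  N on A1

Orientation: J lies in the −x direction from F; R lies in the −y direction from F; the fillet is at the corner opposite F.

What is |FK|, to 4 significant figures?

48.14

F is at the origin; FJ is horizontal with |FJ| = 54.0 and J on the −x side, so J = (-54.00, 0.000). F and R share the same x with |FR| = 18.5 and R on the −y side, so R = (0.000, -18.50). The virtual corner opposite F is at (-54.00, -18.50). The tangent condition forces KU to be normal to JU and the tangent condition forces KN to be normal to NR, with radius 7.2, so the center K sits 7.2 in from both sides at K = (-46.80, -11.30). Then |FK| = |K − F| = 48.14.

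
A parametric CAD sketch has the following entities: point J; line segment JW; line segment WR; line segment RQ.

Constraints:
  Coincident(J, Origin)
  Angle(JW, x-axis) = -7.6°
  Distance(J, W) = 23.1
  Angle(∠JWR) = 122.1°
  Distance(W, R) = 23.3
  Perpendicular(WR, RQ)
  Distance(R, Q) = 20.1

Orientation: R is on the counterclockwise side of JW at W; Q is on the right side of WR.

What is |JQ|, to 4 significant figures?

53.28

∠JWR = 122.1°, so WR runs at -7.6° + (180° − 122.1°) = 50.30° from the x-axis; with |WR| = 23.3, R = W + 23.3·(cos 50.30°, sin 50.30°) = (37.78, 14.87). WR ⟂ RQ; with |RQ| = 20.1 on the right of WR, Q = R + 20.1·(0.7694, -0.6388) = (53.25, 2.033). Then |JQ| = |Q − J| = 53.28.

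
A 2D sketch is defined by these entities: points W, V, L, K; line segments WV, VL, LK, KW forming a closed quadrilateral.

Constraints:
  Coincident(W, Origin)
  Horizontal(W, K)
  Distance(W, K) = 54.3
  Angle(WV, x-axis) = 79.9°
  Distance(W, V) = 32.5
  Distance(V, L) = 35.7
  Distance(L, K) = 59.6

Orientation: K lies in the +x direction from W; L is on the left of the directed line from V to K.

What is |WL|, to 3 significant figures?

64.4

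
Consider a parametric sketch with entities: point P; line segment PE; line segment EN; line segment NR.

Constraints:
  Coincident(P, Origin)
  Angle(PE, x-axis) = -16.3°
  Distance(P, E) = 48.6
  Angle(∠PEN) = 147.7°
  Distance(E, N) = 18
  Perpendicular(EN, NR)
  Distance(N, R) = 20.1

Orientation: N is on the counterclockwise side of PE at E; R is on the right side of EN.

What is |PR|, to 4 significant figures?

74.92

P is at the origin; PE runs at -16.3° with length 48.6, so E = 48.6·(cos -16.3°, sin -16.3°) = (46.65, -13.64). ∠PEN = 147.7°, so EN runs at -16.3° + (180° − 147.7°) = 16.00° from the x-axis; with |EN| = 18.0, N = E + 18.0·(cos 16.00°, sin 16.00°) = (63.95, -8.679). EN ⟂ NR; with |NR| = 20.1 on the right of EN, R = N + 20.1·(0.2756, -0.9613) = (69.49, -28.00). Then |PR| = |R − P| = 74.92.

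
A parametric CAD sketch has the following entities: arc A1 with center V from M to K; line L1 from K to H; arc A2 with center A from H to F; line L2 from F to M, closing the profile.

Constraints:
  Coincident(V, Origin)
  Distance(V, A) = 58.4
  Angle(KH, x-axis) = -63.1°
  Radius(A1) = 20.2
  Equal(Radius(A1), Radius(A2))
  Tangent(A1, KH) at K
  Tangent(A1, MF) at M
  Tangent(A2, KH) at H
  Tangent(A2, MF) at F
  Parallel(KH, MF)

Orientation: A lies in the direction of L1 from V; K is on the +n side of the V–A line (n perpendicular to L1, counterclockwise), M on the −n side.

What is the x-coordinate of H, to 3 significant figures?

44.4

Tangency of A1 to both parallel lines with radius 20.2 puts K and M at V ± 20.2·n: K = (18.0, 9.14), M = (-18.0, -9.14). Equal radii place H and F the same way about A: H = A + 20.2·n = (44.4, -42.9), F = A − 20.2·n = (8.41, -61.2). So H.x = 44.4.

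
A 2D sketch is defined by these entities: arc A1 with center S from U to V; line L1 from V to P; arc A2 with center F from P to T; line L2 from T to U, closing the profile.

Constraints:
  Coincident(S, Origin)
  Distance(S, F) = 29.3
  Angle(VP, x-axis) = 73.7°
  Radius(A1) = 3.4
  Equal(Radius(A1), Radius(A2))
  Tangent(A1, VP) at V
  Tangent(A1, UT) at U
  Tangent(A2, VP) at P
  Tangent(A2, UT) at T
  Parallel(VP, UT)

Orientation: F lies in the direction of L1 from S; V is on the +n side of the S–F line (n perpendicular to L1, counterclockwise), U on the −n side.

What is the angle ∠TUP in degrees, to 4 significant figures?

13.07°

The slot axis is L1's direction at 73.7°, so u = (cos 73.7°, sin 73.7°) = (0.2807, 0.9598) and n = (−sin 73.7°, cos 73.7°) = (-0.9598, 0.2807). S is at the origin and F lies 29.3 along u from S, so F = 29.3·u = (8.224, 28.12). Tangency of A1 to both parallel lines with radius 3.4 puts V and U at S ± 3.4·n: V = (-3.263, 0.9543), U = (3.263, -0.9543). Equal radii place P and T the same way about F: P = F + 3.4·n = (4.960, 29.08), T = F − 3.4·n = (11.49, 27.17). Then cos ∠TUP = UT·UP / (|UT||UP|), giving 13.07°.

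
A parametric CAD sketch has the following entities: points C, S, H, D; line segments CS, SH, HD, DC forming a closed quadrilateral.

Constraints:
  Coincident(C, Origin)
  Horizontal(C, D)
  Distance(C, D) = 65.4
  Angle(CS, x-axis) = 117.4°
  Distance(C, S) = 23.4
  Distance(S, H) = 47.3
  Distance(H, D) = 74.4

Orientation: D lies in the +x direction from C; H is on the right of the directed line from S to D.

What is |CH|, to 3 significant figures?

26.4

C is at the origin; CD is horizontal with |CD| = 65.4 and D in +x, so D = (65.4, 0). CS runs at 117.4° with |CS| = 23.4, so S = (-10.8, 20.8). H is determined by |SH| = 47.3 and |HD| = 74.4 together: it lies at the intersection of circle(S, 47.3) and circle(D, 74.4). With |SD| = 79.0, the foot of the radical line on SD is 18.6 from S and the perpendicular offset is √(47.3² − 18.6²) = 43.5. Taking the right-of-SD solution: H = (-4.28, -26.1).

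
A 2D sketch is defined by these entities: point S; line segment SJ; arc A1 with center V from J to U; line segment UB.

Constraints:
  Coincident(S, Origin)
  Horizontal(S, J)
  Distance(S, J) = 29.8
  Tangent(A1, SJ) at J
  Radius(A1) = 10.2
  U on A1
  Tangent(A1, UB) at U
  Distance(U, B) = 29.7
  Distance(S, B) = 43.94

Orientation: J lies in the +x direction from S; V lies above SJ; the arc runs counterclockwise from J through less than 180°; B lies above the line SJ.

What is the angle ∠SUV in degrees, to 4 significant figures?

15.40°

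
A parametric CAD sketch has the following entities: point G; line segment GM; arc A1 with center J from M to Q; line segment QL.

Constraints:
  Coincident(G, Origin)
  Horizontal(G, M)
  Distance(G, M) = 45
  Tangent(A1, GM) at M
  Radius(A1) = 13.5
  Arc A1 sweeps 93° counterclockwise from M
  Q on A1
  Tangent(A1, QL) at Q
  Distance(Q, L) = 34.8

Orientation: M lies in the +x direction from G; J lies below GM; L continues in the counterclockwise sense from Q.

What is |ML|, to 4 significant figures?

50.33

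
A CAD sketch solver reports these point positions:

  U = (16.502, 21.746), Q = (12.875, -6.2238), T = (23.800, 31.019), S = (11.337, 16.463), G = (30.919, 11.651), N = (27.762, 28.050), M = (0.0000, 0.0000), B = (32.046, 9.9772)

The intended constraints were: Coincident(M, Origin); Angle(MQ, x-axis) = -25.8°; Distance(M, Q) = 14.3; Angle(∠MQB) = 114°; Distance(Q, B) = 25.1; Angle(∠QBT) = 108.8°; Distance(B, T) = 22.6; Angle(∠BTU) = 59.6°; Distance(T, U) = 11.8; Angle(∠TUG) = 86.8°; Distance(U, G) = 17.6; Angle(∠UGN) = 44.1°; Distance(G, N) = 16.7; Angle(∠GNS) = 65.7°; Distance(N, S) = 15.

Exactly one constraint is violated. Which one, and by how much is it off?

Distance(N, S) = 15 — off by 5.10.

M = (0.00, 0.00) ✓; MQ at -25.80° ✓; |MQ| = 14.30 ✓; ∠MQB = 114.0° ✓; |QB| = 25.10 ✓; ∠QBT = 108.8° ✓; |BT| = 22.60 ✓; ∠BTU = 59.60° ✓; |TU| = 11.80 ✓; ∠TUG = 86.80° ✓; |UG| = 17.60 ✓; ∠UGN = 44.10° ✓; |GN| = 16.70 ✓; ∠GNS = 65.70° ✓; |NS| = 20.10 ✗.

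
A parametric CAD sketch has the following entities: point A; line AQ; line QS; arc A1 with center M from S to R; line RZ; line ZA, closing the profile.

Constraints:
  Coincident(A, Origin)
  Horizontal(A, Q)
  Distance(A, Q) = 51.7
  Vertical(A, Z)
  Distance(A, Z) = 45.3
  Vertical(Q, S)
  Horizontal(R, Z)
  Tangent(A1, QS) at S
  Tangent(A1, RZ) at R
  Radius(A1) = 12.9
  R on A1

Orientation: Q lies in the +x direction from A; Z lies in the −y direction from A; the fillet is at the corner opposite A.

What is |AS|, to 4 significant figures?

61.01

A is at the origin; A and Q share the same y with |AQ| = 51.7 and Q on the +x side, so Q = (51.70, 0.000). A and Z share the same x with |AZ| = 45.3 and Z on the −y side, so Z = (0.000, -45.30). The virtual corner opposite A is at (51.70, -45.30). Tangency of A1 to QS means the radius MS is perpendicular to QS and since A1 is tangent to RZ there, MR ⟂ RZ, with radius 12.9, so the center M sits 12.9 in from both sides at M = (38.80, -32.40). That places the tangent points at S = (51.70, -32.40) on QS and R = (38.80, -45.30) on RZ. Then |AS| = |S − A| = 61.01.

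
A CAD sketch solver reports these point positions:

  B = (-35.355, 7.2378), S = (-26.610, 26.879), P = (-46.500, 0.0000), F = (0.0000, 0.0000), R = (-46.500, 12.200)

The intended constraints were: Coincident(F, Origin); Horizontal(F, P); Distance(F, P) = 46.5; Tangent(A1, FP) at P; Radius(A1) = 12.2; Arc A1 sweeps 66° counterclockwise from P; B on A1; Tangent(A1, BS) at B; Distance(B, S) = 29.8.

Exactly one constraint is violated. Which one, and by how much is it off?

Distance(B, S) = 29.8 — off by 8.30.

F = (0.00, 0.00) ✓; F.y = 0.00, P.y = 0.00 ✓; |FP| = 46.50 ✓; ∠(RP, PF) = 90.00° ✓; |RP| = 12.20 ✓; bearing(R→B) − bearing(R→P) = 66.00° ✓; |RB| = 12.20 ✓; ∠(RB, BS) = 90.00° ✓; |BS| = 21.50 ✗.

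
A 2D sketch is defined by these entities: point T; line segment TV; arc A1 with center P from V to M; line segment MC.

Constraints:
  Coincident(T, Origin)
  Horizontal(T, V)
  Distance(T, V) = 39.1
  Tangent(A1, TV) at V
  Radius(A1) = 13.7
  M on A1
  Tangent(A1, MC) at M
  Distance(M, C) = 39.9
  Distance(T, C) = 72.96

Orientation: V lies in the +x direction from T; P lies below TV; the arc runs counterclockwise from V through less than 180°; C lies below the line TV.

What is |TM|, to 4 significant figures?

34.37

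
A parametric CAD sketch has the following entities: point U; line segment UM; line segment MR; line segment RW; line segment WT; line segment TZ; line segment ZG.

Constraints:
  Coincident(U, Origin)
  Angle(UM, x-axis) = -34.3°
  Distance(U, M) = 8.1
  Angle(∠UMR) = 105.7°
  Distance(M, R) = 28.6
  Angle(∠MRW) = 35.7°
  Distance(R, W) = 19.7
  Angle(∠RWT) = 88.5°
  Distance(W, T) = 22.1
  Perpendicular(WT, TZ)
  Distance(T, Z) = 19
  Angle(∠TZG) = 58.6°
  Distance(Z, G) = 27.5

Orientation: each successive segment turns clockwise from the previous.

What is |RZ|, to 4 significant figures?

21.60

U is at the origin; UM runs at -34.3° with length 8.1, so M = (6.691, -4.565). ∠UMR = 105.7° gives MR at -108.6° from the x-axis; with |MR| = 28.6, R = (-2.431, -31.67). ∠MRW = 35.7° gives RW at 107.1° from the x-axis; with |RW| = 19.7, W = (-8.223, -12.84). ∠RWT = 88.5° gives WT at 15.60° from the x-axis; with |WT| = 22.1, T = (13.06, -6.898). The perpendicularity gives TZ at right angles to WT, so TZ runs at -74.40°; with |TZ| = 19.0, Z = (18.17, -25.20). Then |RZ| = |Z − R| = 21.60.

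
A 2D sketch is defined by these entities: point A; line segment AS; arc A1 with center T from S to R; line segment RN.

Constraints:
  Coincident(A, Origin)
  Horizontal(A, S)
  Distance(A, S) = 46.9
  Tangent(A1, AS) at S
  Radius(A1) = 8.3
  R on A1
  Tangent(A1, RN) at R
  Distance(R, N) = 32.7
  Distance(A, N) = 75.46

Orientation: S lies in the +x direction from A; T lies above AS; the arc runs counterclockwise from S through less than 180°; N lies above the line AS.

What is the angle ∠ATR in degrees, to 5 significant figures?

148.86°

Checks: |TS| = 8.300 ✓; |TR| = 8.300 ✓; ∠(TR, RN) = 90.00° ✓; |RN| = 32.70 ✓; |AN| = 75.46 ✓.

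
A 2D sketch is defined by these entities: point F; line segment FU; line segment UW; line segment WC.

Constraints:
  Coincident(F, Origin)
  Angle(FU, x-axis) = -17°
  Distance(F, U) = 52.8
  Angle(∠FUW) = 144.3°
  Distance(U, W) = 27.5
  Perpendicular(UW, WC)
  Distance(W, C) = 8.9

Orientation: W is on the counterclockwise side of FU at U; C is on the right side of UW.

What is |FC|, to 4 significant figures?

80.81

F is at the origin; FU runs at -17.0° with length 52.8, so U = 52.8·(cos -17.0°, sin -17.0°) = (50.49, -15.44). ∠FUW = 144.3°, so UW runs at -17.0° + (180° − 144.3°) = 18.70° from the x-axis; with |UW| = 27.5, W = U + 27.5·(cos 18.70°, sin 18.70°) = (76.54, -6.620). The perpendicularity gives WC at right angles to UW; with |WC| = 8.9 on the right of UW, C = W + 8.9·(0.3206, -0.9472) = (79.39, -15.05). Then |FC| = |C − F| = 80.81.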